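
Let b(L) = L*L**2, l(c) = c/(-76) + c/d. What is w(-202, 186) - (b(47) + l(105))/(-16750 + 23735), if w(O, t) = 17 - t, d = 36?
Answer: -146409007/796290 ≈ -183.86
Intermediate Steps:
l(c) = 5*c/342 (l(c) = c/(-76) + c/36 = c*(-1/76) + c*(1/36) = -c/76 + c/36 = 5*c/342)
b(L) = L**3
w(-202, 186) - (b(47) + l(105))/(-16750 + 23735) = (17 - 1*186) - (47**3 + (5/342)*105)/(-16750 + 23735) = (17 - 186) - (103823 + 175/114)/6985 = -169 - 11835997/(114*6985) = -169 - 1*11835997/796290 = -169 - 11835997/796290 = -146409007/796290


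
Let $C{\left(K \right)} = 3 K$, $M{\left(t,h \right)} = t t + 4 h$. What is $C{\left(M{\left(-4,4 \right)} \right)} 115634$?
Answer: $11100864$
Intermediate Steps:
$M{\left(t,h \right)} = t^{2} + 4 h$
$C{\left(M{\left(-4,4 \right)} \right)} 115634 = 3 \left(\left(-4\right)^{2} + 4 \cdot 4\right) 115634 = 3 \left(16 + 16\right) 115634 = 3 \cdot 32 \cdot 115634 = 96 \cdot 115634 = 11100864$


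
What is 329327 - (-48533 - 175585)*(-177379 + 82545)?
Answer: -21253677085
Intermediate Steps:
329327 - (-48533 - 175585)*(-177379 + 82545) = 329327 - (-224118)*(-94834) = 329327 - 1*21254006412 = 329327 - 21254006412 = -21253677085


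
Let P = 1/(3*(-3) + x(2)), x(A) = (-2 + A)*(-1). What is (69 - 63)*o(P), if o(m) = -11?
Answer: -66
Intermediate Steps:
x(A) = 2 - A
P = -⅑ (P = 1/(3*(-3) + (2 - 1*2)) = 1/(-9 + (2 - 2)) = 1/(-9 + 0) = 1/(-9) = -⅑ ≈ -0.11111)
(69 - 63)*o(P) = (69 - 63)*(-11) = 6*(-11) = -66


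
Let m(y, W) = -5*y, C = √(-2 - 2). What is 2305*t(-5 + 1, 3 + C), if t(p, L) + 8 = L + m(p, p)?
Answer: 34575 + 4610*I ≈ 34575.0 + 4610.0*I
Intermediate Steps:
C = 2*I (C = √(-4) = 2*I ≈ 2.0*I)
t(p, L) = -8 + L - 5*p (t(p, L) = -8 + (L - 5*p) = -8 + L - 5*p)
2305*t(-5 + 1, 3 + C) = 2305*(-8 + (3 + 2*I) - 5*(-5 + 1)) = 2305*(-8 + (3 + 2*I) - 5*(-4)) = 2305*(-8 + (3 + 2*I) + 20) = 2305*(15 + 2*I) = 34575 + 4610*I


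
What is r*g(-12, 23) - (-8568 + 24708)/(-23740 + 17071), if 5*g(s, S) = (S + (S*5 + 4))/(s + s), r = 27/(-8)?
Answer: 2281297/355680 ≈ 6.4139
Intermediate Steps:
r = -27/8 (r = 27*(-1/8) = -27/8 ≈ -3.3750)
g(s, S) = (4 + 6*S)/(10*s) (g(s, S) = ((S + (S*5 + 4))/(s + s))/5 = ((S + (5*S + 4))/((2*s)))/5 = ((S + (4 + 5*S))*(1/(2*s)))/5 = ((4 + 6*S)*(1/(2*s)))/5 = ((4 + 6*S)/(2*s))/5 = (4 + 6*S)/(10*s))
r*g(-12, 23) - (-8568 + 24708)/(-23740 + 17071) = -27*(2 + 3*23)/(40*(-12)) - (-8568 + 24708)/(-23740 + 17071) = -27*(-1)*(2 + 69)/(40*12) - 16140/(-6669) = -27*(-1)*71/(40*12) - 16140*(-1)/6669 = -27/8*(-71/60) - 1*(-5380/2223) = 639/160 + 5380/2223 = 2281297/355680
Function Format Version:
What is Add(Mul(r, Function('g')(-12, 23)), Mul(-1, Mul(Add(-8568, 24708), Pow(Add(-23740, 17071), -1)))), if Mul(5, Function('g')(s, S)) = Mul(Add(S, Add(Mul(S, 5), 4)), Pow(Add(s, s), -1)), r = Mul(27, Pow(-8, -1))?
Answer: Rational(2281297, 355680) ≈ 6.4139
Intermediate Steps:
r = Rational(-27, 8) (r = Mul(27, Rational(-1, 8)) = Rational(-27, 8) ≈ -3.3750)
Function('g')(s, S) = Mul(Rational(1, 10), Pow(s, -1), Add(4, Mul(6, S))) (Function('g')(s, S) = Mul(Rational(1, 5), Mul(Add(S, Add(Mul(S, 5), 4)), Pow(Add(s, s), -1))) = Mul(Rational(1, 5), Mul(Add(S, Add(Mul(5, S), 4)), Pow(Mul(2, s), -1))) = Mul(Rational(1, 5), Mul(Add(S, Add(4, Mul(5, S))), Mul(Rational(1, 2), Pow(s, -1)))) = Mul(Rational(1, 5), Mul(Add(4, Mul(6, S)), Mul(Rational(1, 2), Pow(s, -1)))) = Mul(Rational(1, 5), Mul(Rational(1, 2), Pow(s, -1), Add(4, Mul(6, S)))) = Mul(Rational(1, 10), Pow(s, -1), Add(4, Mul(6, S))))
Add(Mul(r, Function('g')(-12, 23)), Mul(-1, Mul(Add(-8568, 24708), Pow(Add(-23740, 17071), -1)))) = Add(Mul(Rational(-27, 8), Mul(Rational(1, 5), Pow(-12, -1), Add(2, Mul(3, 23)))), Mul(-1, Mul(Add(-8568, 24708), Pow(Add(-23740, 17071), -1)))) = Add(Mul(Rational(-27, 8), Mul(Rational(1, 5), Rational(-1, 12), Add(2, 69))), Mul(-1, Mul(16140, Pow(-6669, -1)))) = Add(Mul(Rational(-27, 8), Mul(Rational(1, 5), Rational(-1, 12), 71)), Mul(-1, Mul(16140, Rational(-1, 6669)))) = Add(Mul(Rational(-27, 8), Rational(-71, 60)), Mul(-1, Rational(-5380, 2223))) = Add(Rational(639, 160), Rational(5380, 2223)) = Rational(2281297, 355680)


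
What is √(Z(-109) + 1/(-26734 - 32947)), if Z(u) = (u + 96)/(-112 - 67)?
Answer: 3*√920716333214/10682899 ≈ 0.26946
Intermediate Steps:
Z(u) = -96/179 - u/179 (Z(u) = (96 + u)/(-179) = (96 + u)*(-1/179) = -96/179 - u/179)
√(Z(-109) + 1/(-26734 - 32947)) = √((-96/179 - 1/179*(-109)) + 1/(-26734 - 32947)) = √((-96/179 + 109/179) + 1/(-59681)) = √(13/179 - 1/59681) = √(775674/10682899) = 3*√920716333214/10682899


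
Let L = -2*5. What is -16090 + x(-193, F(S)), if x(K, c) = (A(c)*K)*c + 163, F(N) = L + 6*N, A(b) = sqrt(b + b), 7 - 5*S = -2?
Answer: -15927 - 1544*sqrt(10)/25 ≈ -16122.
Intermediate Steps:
S = 9/5 (S = 7/5 - 1/5*(-2) = 7/5 + 2/5 = 9/5 ≈ 1.8000)
L = -10
A(b) = sqrt(2)*sqrt(b) (A(b) = sqrt(2*b) = sqrt(2)*sqrt(b))
F(N) = -10 + 6*N
x(K, c) = 163 + K*sqrt(2)*c**(3/2) (x(K, c) = ((sqrt(2)*sqrt(c))*K)*c + 163 = (K*sqrt(2)*sqrt(c))*c + 163 = K*sqrt(2)*c**(3/2) + 163 = 163 + K*sqrt(2)*c**(3/2))
-16090 + x(-193, F(S)) = -16090 + (163 - 193*sqrt(2)*(-10 + 6*(9/5))**(3/2)) = -16090 + (163 - 193*sqrt(2)*(-10 + 54/5)**(3/2)) = -16090 + (163 - 193*sqrt(2)*(4/5)**(3/2)) = -16090 + (163 - 193*sqrt(2)*8*sqrt(5)/25) = -16090 + (163 - 1544*sqrt(10)/25) = -15927 - 1544*sqrt(10)/25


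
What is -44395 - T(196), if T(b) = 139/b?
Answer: -8701559/196 ≈ -44396.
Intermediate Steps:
-44395 - T(196) = -44395 - 139/196 = -8701559/196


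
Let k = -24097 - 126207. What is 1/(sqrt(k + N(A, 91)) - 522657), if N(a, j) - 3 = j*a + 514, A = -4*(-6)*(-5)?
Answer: -174219/91056833452 - I*sqrt(160707)/273170500356 ≈ -1.9133e-6 - 1.4675e-9*I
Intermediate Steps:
A = -120 (A = 24*(-5) = -120)
N(a, j) = 517 + a*j (N(a, j) = 3 + (j*a + 514) = 3 + (a*j + 514) = 3 + (514 + a*j) = 517 + a*j)
k = -150304
1/(sqrt(k + N(A, 91)) - 522657) = 1/(sqrt(-150304 + (517 - 120*91)) - 522657) = 1/(sqrt(-150304 + (517 - 10920)) - 522657) = 1/(sqrt(-150304 - 10403) - 522657) = 1/(sqrt(-160707) - 522657) = 1/(I*sqrt(160707) - 522657) = 1/(-522657 + I*sqrt(160707))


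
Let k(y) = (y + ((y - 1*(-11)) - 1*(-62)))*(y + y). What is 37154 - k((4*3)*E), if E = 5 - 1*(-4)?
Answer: -25270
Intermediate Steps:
E = 9 (E = 5 + 4 = 9)
k(y) = 2*y*(73 + 2*y) (k(y) = (y + ((y + 11) + 62))*(2*y) = (y + ((11 + y) + 62))*(2*y) = (y + (73 + y))*(2*y) = (73 + 2*y)*(2*y) = 2*y*(73 + 2*y))
37154 - k((4*3)*E) = 37154 - 2*(4*3)*9*(73 + 2*((4*3)*9)) = 37154 - 2*12*9*(73 + 2*(12*9)) = 37154 - 2*108*(73 + 2*108) = 37154 - 2*108*(73 + 216) = 37154 - 2*108*289 = 37154 - 1*62424 = 37154 - 62424 = -25270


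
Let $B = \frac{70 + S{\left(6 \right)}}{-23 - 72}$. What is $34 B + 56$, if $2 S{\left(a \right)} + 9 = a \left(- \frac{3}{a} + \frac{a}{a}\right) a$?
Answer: $\frac{2787}{95} \approx 29.337$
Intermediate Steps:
$S{\left(a \right)} = - \frac{9}{2} + \frac{a^{2} \left(1 - \frac{3}{a}\right)}{2}$ ($S{\left(a \right)} = - \frac{9}{2} + \frac{a \left(- \frac{3}{a} + \frac{a}{a}\right) a}{2} = - \frac{9}{2} + \frac{a \left(- \frac{3}{a} + 1\right) a}{2} = - \frac{9}{2} + \frac{a \left(1 - \frac{3}{a}\right) a}{2} = - \frac{9}{2} + \frac{a^{2} \left(1 - \frac{3}{a}\right)}{2}$)
$B = - \frac{149}{190}$ ($B = \frac{70 - \left(\frac{27}{2} - 18\right)}{-23 - 72} = \frac{70 - - \frac{9}{2}}{-95} = \left(70 - - \frac{9}{2}\right) \left(- \frac{1}{95}\right) = \left(70 + \frac{9}{2}\right) \left(- \frac{1}{95}\right) = \frac{149}{2} \left(- \frac{1}{95}\right) = - \frac{149}{190} \approx -0.78421$)
$34 B + 56 = 34 \left(- \frac{149}{190}\right) + 56 = - \frac{2533}{95} + 56 = \frac{2787}{95}$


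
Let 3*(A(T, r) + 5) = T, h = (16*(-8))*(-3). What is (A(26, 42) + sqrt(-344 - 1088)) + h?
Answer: 1163/3 + 2*I*sqrt(358) ≈ 387.67 + 37.842*I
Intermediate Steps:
h = 384 (h = -128*(-3) = 384)
A(T, r) = -5 + T/3
(A(26, 42) + sqrt(-344 - 1088)) + h = ((-5 + (1/3)*26) + sqrt(-344 - 1088)) + 384 = ((-5 + 26/3) + sqrt(-1432)) + 384 = (11/3 + 2*I*sqrt(358)) + 384 = 1163/3 + 2*I*sqrt(358)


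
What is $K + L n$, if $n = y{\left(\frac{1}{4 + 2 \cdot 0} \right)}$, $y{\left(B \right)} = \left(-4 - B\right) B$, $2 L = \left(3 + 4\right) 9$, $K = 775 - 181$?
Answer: $\frac{17937}{32} \approx 560.53$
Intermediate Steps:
$K = 594$
$L = \frac{63}{2}$ ($L = \frac{\left(3 + 4\right) 9}{2} = \frac{7 \cdot 9}{2} = \frac{1}{2} \cdot 63 = \frac{63}{2} \approx 31.5$)
$y{\left(B \right)} = B \left(-4 - B\right)$
$n = - \frac{17}{16}$ ($n = - \frac{4 + \frac{1}{4 + 2 \cdot 0}}{4 + 2 \cdot 0} = - \frac{4 + \frac{1}{4 + 0}}{4 + 0} = - \frac{4 + \frac{1}{4}}{4} = \left(-1\right) \frac{1}{4} \left(4 + \frac{1}{4}\right) = \left(-1\right) \frac{1}{4} \cdot \frac{17}{4} = - \frac{17}{16} \approx -1.0625$)
$K + L n = 594 + \frac{63}{2} \left(- \frac{17}{16}\right) = 594 - \frac{1071}{32} = \frac{17937}{32}$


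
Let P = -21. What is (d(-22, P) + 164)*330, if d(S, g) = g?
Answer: 47190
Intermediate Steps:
(d(-22, P) + 164)*330 = (-21 + 164)*330 = 143*330 = 47190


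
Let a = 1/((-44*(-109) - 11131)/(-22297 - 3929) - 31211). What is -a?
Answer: 26226/818533351 ≈ 3.2040e-5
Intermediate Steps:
a = -26226/818533351 (a = 1/((4796 - 11131)/(-26226) - 31211) = 1/(-6335*(-1/26226) - 31211) = 1/(6335/26226 - 31211) = 1/(-818533351/26226) = -26226/818533351 ≈ -3.2040e-5)
-a = -1*(-26226/818533351) = 26226/818533351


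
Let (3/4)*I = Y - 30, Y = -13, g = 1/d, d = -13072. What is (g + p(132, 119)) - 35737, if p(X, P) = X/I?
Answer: -467184161/13072 ≈ -35739.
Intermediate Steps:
g = -1/13072 (g = 1/(-13072) = -1/13072 ≈ -7.6499e-5)
I = -172/3 (I = 4*(-13 - 30)/3 = (4/3)*(-43) = -172/3 ≈ -57.333)
p(X, P) = -3*X/172 (p(X, P) = X/(-172/3) = X*(-3/172) = -3*X/172)
(g + p(132, 119)) - 35737 = (-1/13072 - 3/172*132) - 35737 = (-1/13072 - 99/43) - 35737 = -30097/13072 - 35737 = -467184161/13072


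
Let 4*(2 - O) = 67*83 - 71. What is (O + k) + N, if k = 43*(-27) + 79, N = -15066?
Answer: -35037/2 ≈ -17519.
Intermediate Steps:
O = -2741/2 (O = 2 - (67*83 - 71)/4 = 2 - (5561 - 71)/4 = 2 - 1/4*5490 = 2 - 2745/2 = -2741/2 ≈ -1370.5)
k = -1082 (k = -1161 + 79 = -1082)
(O + k) + N = (-2741/2 - 1082) - 15066 = -4905/2 - 15066 = -35037/2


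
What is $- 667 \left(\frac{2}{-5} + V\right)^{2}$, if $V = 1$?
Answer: $- \frac{6003}{25} \approx -240.12$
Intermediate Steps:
$- 667 \left(\frac{2}{-5} + V\right)^{2} = - 667 \left(\frac{2}{-5} + 1\right)^{2} = - 667 \left(2 \left(- \frac{1}{5}\right) + 1\right)^{2} = - 667 \left(- \frac{2}{5} + 1\right)^{2} = - 667 \left(\frac{3}{5}\right)^{2} = \left(-667\right) \frac{9}{25} = - \frac{6003}{25}$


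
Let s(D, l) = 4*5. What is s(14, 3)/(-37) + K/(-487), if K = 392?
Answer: -24244/18019 ≈ -1.3455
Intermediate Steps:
s(D, l) = 20
s(14, 3)/(-37) + K/(-487) = 20/(-37) + 392/(-487) = 20*(-1/37) + 392*(-1/487) = -20/37 - 392/487 = -24244/18019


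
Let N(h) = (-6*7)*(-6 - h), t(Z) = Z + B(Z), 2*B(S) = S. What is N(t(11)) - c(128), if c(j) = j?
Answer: 817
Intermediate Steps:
B(S) = S/2
t(Z) = 3*Z/2 (t(Z) = Z + Z/2 = 3*Z/2)
N(h) = 252 + 42*h (N(h) = -42*(-6 - h) = 252 + 42*h)
N(t(11)) - c(128) = (252 + 42*((3/2)*11)) - 1*128 = (252 + 42*(33/2)) - 128 = (252 + 693) - 128 = 945 - 128 = 817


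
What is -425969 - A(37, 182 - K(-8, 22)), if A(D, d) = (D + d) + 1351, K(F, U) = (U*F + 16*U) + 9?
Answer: -427354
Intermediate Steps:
K(F, U) = 9 + 16*U + F*U (K(F, U) = (F*U + 16*U) + 9 = (16*U + F*U) + 9 = 9 + 16*U + F*U)
A(D, d) = 1351 + D + d
-425969 - A(37, 182 - K(-8, 22)) = -425969 - (1351 + 37 + (182 - (9 + 16*22 - 8*22))) = -425969 - (1351 + 37 + (182 - (9 + 352 - 176))) = -425969 - (1351 + 37 + (182 - 1*185)) = -425969 - (1351 + 37 + (182 - 185)) = -425969 - (1351 + 37 - 3) = -425969 - 1*1385 = -425969 - 1385 = -427354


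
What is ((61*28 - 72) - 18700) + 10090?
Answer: -6974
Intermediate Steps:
((61*28 - 72) - 18700) + 10090 = ((1708 - 72) - 18700) + 10090 = (1636 - 18700) + 10090 = -17064 + 10090 = -6974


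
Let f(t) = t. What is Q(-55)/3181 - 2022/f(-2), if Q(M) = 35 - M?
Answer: 3216081/3181 ≈ 1011.0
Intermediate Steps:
Q(-55)/3181 - 2022/f(-2) = (35 - 1*(-55))/3181 - 2022/(-2) = (35 + 55)*(1/3181) - 2022*(-1/2) = 90*(1/3181) + 1011 = 90/3181 + 1011 = 3216081/3181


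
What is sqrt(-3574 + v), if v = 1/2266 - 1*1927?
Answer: I*sqrt(28246290490)/2266 ≈ 74.169*I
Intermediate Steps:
v = -4366581/2266 (v = 1/2266 - 1927 = -4366581/2266 ≈ -1927.0)
sqrt(-3574 + v) = sqrt(-3574 - 4366581/2266) = sqrt(-12465265/2266) = I*sqrt(28246290490)/2266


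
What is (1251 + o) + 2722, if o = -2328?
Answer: 1645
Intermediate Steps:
(1251 + o) + 2722 = (1251 - 2328) + 2722 = -1077 + 2722 = 1645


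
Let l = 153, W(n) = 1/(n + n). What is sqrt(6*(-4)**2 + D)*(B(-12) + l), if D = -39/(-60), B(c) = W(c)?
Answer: 3671*sqrt(9665)/240 ≈ 1503.7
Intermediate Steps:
W(n) = 1/(2*n)
B(c) = 1/(2*c)
D = 13/20 (D = -39*(-1/60) = 13/20 ≈ 0.65000)
sqrt(6*(-4)**2 + D)*(B(-12) + l) = sqrt(6*(-4)**2 + 13/20)*((1/2)/(-12) + 153) = sqrt(6*16 + 13/20)*((1/2)*(-1/12) + 153) = sqrt(96 + 13/20)*(-1/24 + 153) = sqrt(1933/20)*(3671/24) = (sqrt(9665)/10)*(3671/24) = 3671*sqrt(9665)/240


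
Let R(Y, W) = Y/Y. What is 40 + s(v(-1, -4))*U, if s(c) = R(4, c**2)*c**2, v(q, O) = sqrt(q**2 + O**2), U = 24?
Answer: 448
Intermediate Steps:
v(q, O) = sqrt(O**2 + q**2)
R(Y, W) = 1
s(c) = c**2 (s(c) = 1*c**2 = c**2)
40 + s(v(-1, -4))*U = 40 + (sqrt((-4)**2 + (-1)**2))**2*24 = 40 + (sqrt(16 + 1))**2*24 = 40 + (sqrt(17))**2*24 = 40 + 17*24 = 40 + 408 = 448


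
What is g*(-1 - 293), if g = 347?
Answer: -102018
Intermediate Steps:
g*(-1 - 293) = 347*(-1 - 293) = 347*(-294) = -102018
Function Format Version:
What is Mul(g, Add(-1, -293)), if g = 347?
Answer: -102018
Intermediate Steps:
Mul(g, Add(-1, -293)) = Mul(347, Add(-1, -293)) = Mul(347, -294) = -102018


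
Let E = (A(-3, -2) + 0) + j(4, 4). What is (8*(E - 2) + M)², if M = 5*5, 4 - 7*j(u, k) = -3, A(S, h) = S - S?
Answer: 289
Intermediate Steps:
A(S, h) = 0
j(u, k) = 1 (j(u, k) = 4/7 - ⅐*(-3) = 4/7 + 3/7 = 1)
M = 25
E = 1 (E = (0 + 0) + 1 = 0 + 1 = 1)
(8*(E - 2) + M)² = (8*(1 - 2) + 25)² = (8*(-1) + 25)² = (-8 + 25)² = 17² = 289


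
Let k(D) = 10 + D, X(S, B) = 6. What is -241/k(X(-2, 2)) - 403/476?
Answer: -30291/1904 ≈ -15.909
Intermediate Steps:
-241/k(X(-2, 2)) - 403/476 = -241/(10 + 6) - 403/476 = -241/16 - 403*1/476 = -241*1/16 - 403/476 = -241/16 - 403/476 = -30291/1904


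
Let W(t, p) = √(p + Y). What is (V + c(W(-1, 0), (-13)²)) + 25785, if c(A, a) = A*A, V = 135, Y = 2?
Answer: 25922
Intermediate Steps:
W(t, p) = √(2 + p) (W(t, p) = √(p + 2) = √(2 + p))
c(A, a) = A²
(V + c(W(-1, 0), (-13)²)) + 25785 = (135 + (√(2 + 0))²) + 25785 = (135 + (√2)²) + 25785 = (135 + 2) + 25785 = 137 + 25785 = 25922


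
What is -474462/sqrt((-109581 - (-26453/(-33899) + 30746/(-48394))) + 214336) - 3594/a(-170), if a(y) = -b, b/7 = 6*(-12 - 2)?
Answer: -599/98 - 474462*sqrt(70480825629434465556653)/85925599605851 ≈ -1472.0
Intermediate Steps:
b = -588 (b = 7*(6*(-12 - 2)) = 7*(6*(-14)) = 7*(-84) = -588)
a(y) = 588 (a(y) = -1*(-588) = 588)
-474462/sqrt((-109581 - (-26453/(-33899) + 30746/(-48394))) + 214336) - 3594/a(-170) = -474462/sqrt((-109581 - (-26453/(-33899) + 30746/(-48394))) + 214336) - 3594/588 = -474462/sqrt((-109581 - (-26453*(-1/33899) + 30746*(-1/48394))) + 214336) - 3594*1/588 = -474462/sqrt((-109581 - (26453/33899 - 15373/24197)) + 214336) - 599/98 = -474462/sqrt((-109581 - 1*118953914/820254103) + 214336) - 599/98 = -474462/sqrt((-109581 - 118953914/820254103) + 214336) - 599/98 = -474462/sqrt(-89884383814757/820254103 + 214336) - 599/98 = -474462*sqrt(70480825629434465556653)/85925599605851 - 599/98 = -599/98 - 474462*sqrt(70480825629434465556653)/85925599605851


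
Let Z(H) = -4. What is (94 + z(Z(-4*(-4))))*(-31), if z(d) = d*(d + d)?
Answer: -3906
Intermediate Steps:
z(d) = 2*d² (z(d) = d*(2*d) = 2*d²)
(94 + z(Z(-4*(-4))))*(-31) = (94 + 2*(-4)²)*(-31) = (94 + 2*16)*(-31) = (94 + 32)*(-31) = 126*(-31) = -3906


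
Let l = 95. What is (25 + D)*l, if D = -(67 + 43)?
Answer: -8075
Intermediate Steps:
D = -110 (D = -1*110 = -110)
(25 + D)*l = (25 - 110)*95 = -85*95 = -8075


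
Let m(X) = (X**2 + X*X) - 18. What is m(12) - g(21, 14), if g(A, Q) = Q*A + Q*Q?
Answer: -220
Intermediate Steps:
m(X) = -18 + 2*X**2 (m(X) = (X**2 + X**2) - 18 = 2*X**2 - 18 = -18 + 2*X**2)
g(A, Q) = Q**2 + A*Q (g(A, Q) = A*Q + Q**2 = Q**2 + A*Q)
m(12) - g(21, 14) = (-18 + 2*12**2) - 14*(21 + 14) = (-18 + 2*144) - 14*35 = (-18 + 288) - 1*490 = 270 - 490 = -220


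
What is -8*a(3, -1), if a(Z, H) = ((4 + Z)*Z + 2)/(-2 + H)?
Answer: 184/3 ≈ 61.333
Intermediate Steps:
a(Z, H) = (2 + Z*(4 + Z))/(-2 + H) (a(Z, H) = (Z*(4 + Z) + 2)/(-2 + H) = (2 + Z*(4 + Z))/(-2 + H))
-8*a(3, -1) = -8*(2 + 3**2 + 4*3)/(-2 - 1) = -8*(2 + 9 + 12)/(-3) = -(-8)*23/3 = -8*(-23/3) = 184/3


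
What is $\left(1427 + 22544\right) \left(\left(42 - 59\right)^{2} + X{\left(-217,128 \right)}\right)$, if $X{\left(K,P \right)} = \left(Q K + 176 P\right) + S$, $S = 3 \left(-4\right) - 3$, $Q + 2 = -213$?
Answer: $1664953747$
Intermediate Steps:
$Q = -215$ ($Q = -2 - 213 = -215$)
$S = -15$ ($S = -12 - 3 = -15$)
$X{\left(K,P \right)} = -15 - 215 K + 176 P$ ($X{\left(K,P \right)} = \left(- 215 K + 176 P\right) - 15 = -15 - 215 K + 176 P$)
$\left(1427 + 22544\right) \left(\left(42 - 59\right)^{2} + X{\left(-217,128 \right)}\right) = \left(1427 + 22544\right) \left(\left(42 - 59\right)^{2} - -69168\right) = 23971 \left(\left(-17\right)^{2} + \left(-15 + 46655 + 22528\right)\right) = 23971 \left(289 + 69168\right) = 23971 \cdot 69457 = 1664953747$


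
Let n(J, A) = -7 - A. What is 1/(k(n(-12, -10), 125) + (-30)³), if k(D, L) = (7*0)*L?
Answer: -1/27000 ≈ -3.7037e-5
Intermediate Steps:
k(D, L) = 0 (k(D, L) = 0*L = 0)
1/(k(n(-12, -10), 125) + (-30)³) = 1/(0 + (-30)³) = 1/(0 - 27000) = 1/(-27000) = -1/27000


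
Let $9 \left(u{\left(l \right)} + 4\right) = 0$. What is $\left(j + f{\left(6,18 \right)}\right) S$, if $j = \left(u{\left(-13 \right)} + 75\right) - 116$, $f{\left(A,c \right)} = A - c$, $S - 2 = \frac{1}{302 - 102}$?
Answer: $- \frac{22857}{200} \approx -114.29$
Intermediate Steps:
$u{\left(l \right)} = -4$ ($u{\left(l \right)} = -4 + \frac{1}{9} \cdot 0 = -4 + 0 = -4$)
$S = \frac{401}{200}$ ($S = 2 + \frac{1}{302 - 102} = 2 + \frac{1}{200} = \frac{401}{200} \approx 2.005$)
$j = -45$ ($j = \left(-4 + 75\right) - 116 = 71 - 116 = -45$)
$\left(j + f{\left(6,18 \right)}\right) S = \left(-45 + \left(6 - 18\right)\right) \frac{401}{200} = \left(-45 - 12\right) \frac{401}{200} = \left(-57\right) \frac{401}{200} = - \frac{22857}{200}$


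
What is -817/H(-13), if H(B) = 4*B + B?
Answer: 817/65 ≈ 12.569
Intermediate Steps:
H(B) = 5*B
-817/H(-13) = -817/(5*(-13)) = -817/(-65) = -817*(-1/65) = 817/65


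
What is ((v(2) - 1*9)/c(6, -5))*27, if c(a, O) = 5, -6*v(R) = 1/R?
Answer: -981/20 ≈ -49.050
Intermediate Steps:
v(R) = -1/(6*R)
((v(2) - 1*9)/c(6, -5))*27 = ((-⅙/2 - 1*9)/5)*27 = ((-⅙*½ - 9)/5)*27 = ((-1/12 - 9)/5)*27 = ((⅕)*(-109/12))*27 = -109/60*27 = -981/20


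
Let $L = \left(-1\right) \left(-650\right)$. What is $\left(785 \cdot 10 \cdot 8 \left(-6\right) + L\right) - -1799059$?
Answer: $1422909$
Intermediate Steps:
$L = 650$
$\left(785 \cdot 10 \cdot 8 \left(-6\right) + L\right) - -1799059 = \left(785 \cdot 10 \cdot 8 \left(-6\right) + 650\right) - -1799059 = \left(785 \cdot 80 \left(-6\right) + 650\right) + 1799059 = \left(785 \left(-480\right) + 650\right) + 1799059 = \left(-376800 + 650\right) + 1799059 = -376150 + 1799059 = 1422909$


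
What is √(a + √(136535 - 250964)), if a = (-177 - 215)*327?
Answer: √(-128184 + I*√114429) ≈ 0.472 + 358.03*I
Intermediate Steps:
a = -128184 (a = -392*327 = -128184)
√(a + √(136535 - 250964)) = √(-128184 + √(136535 - 250964)) = √(-128184 + √(-114429)) = √(-128184 + I*√114429)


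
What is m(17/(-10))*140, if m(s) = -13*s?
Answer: 3094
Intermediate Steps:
m(17/(-10))*140 = -221/(-10)*140 = -221*(-1)/10*140 = -13*(-17/10)*140 = (221/10)*140 = 3094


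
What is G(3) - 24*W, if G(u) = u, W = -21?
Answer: 507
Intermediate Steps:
G(3) - 24*W = 3 - 24*(-21) = 3 + 504 = 507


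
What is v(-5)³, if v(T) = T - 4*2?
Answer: -2197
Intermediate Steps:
v(T) = -8 + T (v(T) = T - 8 = -8 + T)
v(-5)³ = (-8 - 5)³ = (-13)³ = -2197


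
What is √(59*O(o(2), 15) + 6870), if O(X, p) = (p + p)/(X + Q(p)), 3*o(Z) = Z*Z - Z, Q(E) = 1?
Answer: 2*√1983 ≈ 89.062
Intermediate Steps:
o(Z) = -Z/3 + Z²/3 (o(Z) = (Z*Z - Z)/3 = (Z² - Z)/3 = -Z/3 + Z²/3)
O(X, p) = 2*p/(1 + X) (O(X, p) = (p + p)/(X + 1) = (2*p)/(1 + X) = 2*p/(1 + X))
√(59*O(o(2), 15) + 6870) = √(59*(2*15/(1 + (⅓)*2*(-1 + 2))) + 6870) = √(59*(2*15/(1 + (⅓)*2*1)) + 6870) = √(59*(2*15/(1 + ⅔)) + 6870) = √(59*(2*15/(5/3)) + 6870) = √(59*(2*15*(⅗)) + 6870) = √(59*18 + 6870) = √(1062 + 6870) = √7932 = 2*√1983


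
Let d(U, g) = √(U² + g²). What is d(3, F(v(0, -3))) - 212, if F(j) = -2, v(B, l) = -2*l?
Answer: -212 + √13 ≈ -208.39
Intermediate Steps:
d(3, F(v(0, -3))) - 212 = √(3² + (-2)²) - 212 = √(9 + 4) - 212 = √13 - 212 = -212 + √13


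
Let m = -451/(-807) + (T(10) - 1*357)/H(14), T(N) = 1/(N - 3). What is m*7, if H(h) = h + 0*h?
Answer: -985844/5649 ≈ -174.52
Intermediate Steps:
H(h) = h (H(h) = h + 0 = h)
T(N) = 1/(-3 + N)
m = -985844/39543 (m = -451/(-807) + (1/(-3 + 10) - 1*357)/14 = -451*(-1/807) + (1/7 - 357)*(1/14) = 451/807 + (⅐ - 357)*(1/14) = 451/807 - 2498/7*1/14 = 451/807 - 1249/49 = -985844/39543 ≈ -24.931)
m*7 = -985844/39543*7 = -985844/5649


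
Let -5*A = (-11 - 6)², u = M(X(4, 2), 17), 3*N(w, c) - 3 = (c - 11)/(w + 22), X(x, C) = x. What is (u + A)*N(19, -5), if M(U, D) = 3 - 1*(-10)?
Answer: -23968/615 ≈ -38.972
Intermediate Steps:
M(U, D) = 13 (M(U, D) = 3 + 10 = 13)
N(w, c) = 1 + (-11 + c)/(3*(22 + w)) (N(w, c) = 1 + ((c - 11)/(w + 22))/3 = 1 + ((-11 + c)/(22 + w))/3 = 1 + (-11 + c)/(3*(22 + w)))
u = 13
A = -289/5 (A = -(-11 - 6)²/5 = -⅕*(-17)² = -⅕*289 = -289/5 ≈ -57.800)
(u + A)*N(19, -5) = (13 - 289/5)*((55 - 5 + 3*19)/(3*(22 + 19))) = -224*(55 - 5 + 57)/(15*41) = -224*107/(15*41) = -224/5*107/123 = -23968/615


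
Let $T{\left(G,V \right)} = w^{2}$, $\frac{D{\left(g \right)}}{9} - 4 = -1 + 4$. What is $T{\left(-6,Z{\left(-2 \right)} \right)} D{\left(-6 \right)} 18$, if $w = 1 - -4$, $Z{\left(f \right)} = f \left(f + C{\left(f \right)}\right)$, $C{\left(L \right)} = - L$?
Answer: $28350$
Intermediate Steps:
$Z{\left(f \right)} = 0$ ($Z{\left(f \right)} = f \left(f - f\right) = f 0 = 0$)
$D{\left(g \right)} = 63$ ($D{\left(g \right)} = 36 + 9 \left(-1 + 4\right) = 36 + 9 \cdot 3 = 36 + 27 = 63$)
$w = 5$ ($w = 1 + 4 = 5$)
$T{\left(G,V \right)} = 25$ ($T{\left(G,V \right)} = 5^{2} = 25$)
$T{\left(-6,Z{\left(-2 \right)} \right)} D{\left(-6 \right)} 18 = 25 \cdot 63 \cdot 18 = 1575 \cdot 18 = 28350$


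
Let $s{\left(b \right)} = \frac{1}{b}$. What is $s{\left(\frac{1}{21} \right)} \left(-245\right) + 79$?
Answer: $-5066$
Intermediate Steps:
$s{\left(\frac{1}{21} \right)} \left(-245\right) + 79 = \frac{1}{\frac{1}{21}} \left(-245\right) + 79 = 21 \left(-245\right) + 79 = -5145 + 79 = -5066$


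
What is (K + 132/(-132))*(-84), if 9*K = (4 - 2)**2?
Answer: 140/3 ≈ 46.667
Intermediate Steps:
K = 4/9 (K = (4 - 2)**2/9 = (1/9)*2**2 = (1/9)*4 = 4/9 ≈ 0.44444)
(K + 132/(-132))*(-84) = (4/9 + 132/(-132))*(-84) = (4/9 + 132*(-1/132))*(-84) = (4/9 - 1)*(-84) = -5/9*(-84) = 140/3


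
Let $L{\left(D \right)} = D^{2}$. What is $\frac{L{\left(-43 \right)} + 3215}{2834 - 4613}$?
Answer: $- \frac{1688}{593} \approx -2.8465$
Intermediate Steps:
$\frac{L{\left(-43 \right)} + 3215}{2834 - 4613} = \frac{\left(-43\right)^{2} + 3215}{2834 - 4613} = \frac{1849 + 3215}{-1779} = 5064 \left(- \frac{1}{1779}\right) = - \frac{1688}{593}$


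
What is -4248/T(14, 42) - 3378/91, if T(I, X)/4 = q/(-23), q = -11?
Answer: -2259924/1001 ≈ -2257.7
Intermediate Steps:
T(I, X) = 44/23 (T(I, X) = 4*(-11/(-23)) = 4*(-11*(-1/23)) = 4*(11/23) = 44/23)
-4248/T(14, 42) - 3378/91 = -4248/44/23 - 3378/91 = -4248*23/44 - 3378*1/91 = -24426/11 - 3378/91 = -2259924/1001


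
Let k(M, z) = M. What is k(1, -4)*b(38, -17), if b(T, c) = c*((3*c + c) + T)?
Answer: 510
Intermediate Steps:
b(T, c) = c*(T + 4*c) (b(T, c) = c*(4*c + T) = c*(T + 4*c))
k(1, -4)*b(38, -17) = 1*(-17*(38 + 4*(-17))) = 1*(-17*(38 - 68)) = 1*(-17*(-30)) = 1*510 = 510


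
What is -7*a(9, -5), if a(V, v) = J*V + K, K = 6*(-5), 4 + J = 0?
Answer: 462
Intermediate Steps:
J = -4 (J = -4 + 0 = -4)
K = -30
a(V, v) = -30 - 4*V (a(V, v) = -4*V - 30 = -30 - 4*V)
-7*a(9, -5) = -7*(-30 - 4*9) = -7*(-30 - 36) = -7*(-66) = 462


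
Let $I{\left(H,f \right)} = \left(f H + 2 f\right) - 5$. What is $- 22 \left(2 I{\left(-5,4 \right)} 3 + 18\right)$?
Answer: $1848$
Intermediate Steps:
$I{\left(H,f \right)} = -5 + 2 f + H f$ ($I{\left(H,f \right)} = \left(H f + 2 f\right) - 5 = \left(2 f + H f\right) - 5 = -5 + 2 f + H f$)
$- 22 \left(2 I{\left(-5,4 \right)} 3 + 18\right) = - 22 \left(2 \left(-5 + 2 \cdot 4 - 20\right) 3 + 18\right) = - 22 \left(2 \left(-5 + 8 - 20\right) 3 + 18\right) = - 22 \left(2 \left(-17\right) 3 + 18\right) = - 22 \left(\left(-34\right) 3 + 18\right) = - 22 \left(-102 + 18\right) = \left(-22\right) \left(-84\right) = 1848$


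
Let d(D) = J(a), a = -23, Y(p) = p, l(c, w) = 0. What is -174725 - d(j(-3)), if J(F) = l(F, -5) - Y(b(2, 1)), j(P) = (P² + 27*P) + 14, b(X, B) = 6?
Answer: -174719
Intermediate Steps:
j(P) = 14 + P² + 27*P
J(F) = -6 (J(F) = 0 - 1*6 = 0 - 6 = -6)
d(D) = -6
-174725 - d(j(-3)) = -174725 - 1*(-6) = -174725 + 6 = -174719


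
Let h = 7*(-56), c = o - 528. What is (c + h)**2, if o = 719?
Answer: 40401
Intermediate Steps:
c = 191 (c = 719 - 528 = 191)
h = -392
(c + h)**2 = (191 - 392)**2 = (-201)**2 = 40401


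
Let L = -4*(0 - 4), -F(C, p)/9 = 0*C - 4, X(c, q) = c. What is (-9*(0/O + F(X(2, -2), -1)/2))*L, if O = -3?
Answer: -2592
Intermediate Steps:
F(C, p) = 36 (F(C, p) = -9*(0*C - 4) = -9*(0 - 4) = -9*(-4) = 36)
L = 16 (L = -4*(-4) = 16)
(-9*(0/O + F(X(2, -2), -1)/2))*L = -9*(0/(-3) + 36/2)*16 = -9*(0*(-1/3) + 36*(1/2))*16 = -9*(0 + 18)*16 = -9*18*16 = -162*16 = -2592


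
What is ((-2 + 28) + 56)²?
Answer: 6724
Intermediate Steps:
((-2 + 28) + 56)² = (26 + 56)² = 82² = 6724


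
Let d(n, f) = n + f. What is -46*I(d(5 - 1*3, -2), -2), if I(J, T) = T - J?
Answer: 92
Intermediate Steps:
d(n, f) = f + n
-46*I(d(5 - 1*3, -2), -2) = -46*(-2 - (-2 + (5 - 1*3))) = -46*(-2 - (-2 + (5 - 3))) = -46*(-2 - (-2 + 2)) = -46*(-2 - 1*0) = -46*(-2 + 0) = -46*(-2) = 92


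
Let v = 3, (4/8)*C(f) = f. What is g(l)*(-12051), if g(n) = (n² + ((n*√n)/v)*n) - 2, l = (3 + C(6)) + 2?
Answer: -3458637 - 1160913*√17 ≈ -8.2452e+6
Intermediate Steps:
C(f) = 2*f
l = 17 (l = (3 + 2*6) + 2 = (3 + 12) + 2 = 15 + 2 = 17)
g(n) = -2 + n² + n^(5/2)/3 (g(n) = (n² + ((n*√n)/3)*n) - 2 = (n² + (n^(3/2)*(⅓))*n) - 2 = (n² + (n^(3/2)/3)*n) - 2 = (n² + n^(5/2)/3) - 2 = -2 + n² + n^(5/2)/3)
g(l)*(-12051) = (-2 + 17² + 17^(5/2)/3)*(-12051) = (-2 + 289 + (289*√17)/3)*(-12051) = (-2 + 289 + 289*√17/3)*(-12051) = (287 + 289*√17/3)*(-12051) = -3458637 - 1160913*√17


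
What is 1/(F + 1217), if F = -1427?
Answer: -1/210 ≈ -0.0047619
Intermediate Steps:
1/(F + 1217) = 1/(-1427 + 1217) = 1/(-210) = -1/210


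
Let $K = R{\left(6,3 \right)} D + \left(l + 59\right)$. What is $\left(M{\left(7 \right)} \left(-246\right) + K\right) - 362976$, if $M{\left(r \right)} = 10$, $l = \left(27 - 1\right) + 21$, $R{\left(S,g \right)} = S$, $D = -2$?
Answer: $-365342$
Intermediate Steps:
$l = 47$ ($l = 26 + 21 = 47$)
$K = 94$ ($K = 6 \left(-2\right) + \left(47 + 59\right) = -12 + 106 = 94$)
$\left(M{\left(7 \right)} \left(-246\right) + K\right) - 362976 = \left(10 \left(-246\right) + 94\right) - 362976 = \left(-2460 + 94\right) - 362976 = -2366 - 362976 = -365342$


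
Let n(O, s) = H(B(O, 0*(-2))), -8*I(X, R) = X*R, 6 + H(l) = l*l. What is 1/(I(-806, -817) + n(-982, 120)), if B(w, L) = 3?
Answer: -4/329239 ≈ -1.2149e-5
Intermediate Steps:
H(l) = -6 + l² (H(l) = -6 + l*l = -6 + l²)
I(X, R) = -R*X/8 (I(X, R) = -X*R/8 = -R*X/8)
n(O, s) = 3 (n(O, s) = -6 + 3² = -6 + 9 = 3)
1/(I(-806, -817) + n(-982, 120)) = 1/(-⅛*(-817)*(-806) + 3) = 1/(-329251/4 + 3) = 1/(-329239/4) = -4/329239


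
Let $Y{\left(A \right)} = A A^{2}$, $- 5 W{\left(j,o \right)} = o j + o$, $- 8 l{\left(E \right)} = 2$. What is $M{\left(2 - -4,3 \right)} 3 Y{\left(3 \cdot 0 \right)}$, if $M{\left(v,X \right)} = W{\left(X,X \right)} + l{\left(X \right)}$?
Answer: $0$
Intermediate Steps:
$l{\left(E \right)} = - \frac{1}{4}$ ($l{\left(E \right)} = \left(- \frac{1}{8}\right) 2 = - \frac{1}{4}$)
$W{\left(j,o \right)} = - \frac{o}{5} - \frac{j o}{5}$ ($W{\left(j,o \right)} = - \frac{o j + o}{5} = - \frac{j o + o}{5} = - \frac{o + j o}{5} = - \frac{o}{5} - \frac{j o}{5}$)
$M{\left(v,X \right)} = - \frac{1}{4} - \frac{X \left(1 + X\right)}{5}$ ($M{\left(v,X \right)} = - \frac{X \left(1 + X\right)}{5} - \frac{1}{4} = - \frac{1}{4} - \frac{X \left(1 + X\right)}{5}$)
$Y{\left(A \right)} = A^{3}$
$M{\left(2 - -4,3 \right)} 3 Y{\left(3 \cdot 0 \right)} = \left(- \frac{1}{4} - \frac{3 \left(1 + 3\right)}{5}\right) 3 \left(3 \cdot 0\right)^{3} = \left(- \frac{1}{4} - \frac{3}{5} \cdot 4\right) 3 \cdot 0^{3} = \left(- \frac{1}{4} - \frac{12}{5}\right) 3 \cdot 0 = \left(- \frac{53}{20}\right) 3 \cdot 0 = \left(- \frac{159}{20}\right) 0 = 0$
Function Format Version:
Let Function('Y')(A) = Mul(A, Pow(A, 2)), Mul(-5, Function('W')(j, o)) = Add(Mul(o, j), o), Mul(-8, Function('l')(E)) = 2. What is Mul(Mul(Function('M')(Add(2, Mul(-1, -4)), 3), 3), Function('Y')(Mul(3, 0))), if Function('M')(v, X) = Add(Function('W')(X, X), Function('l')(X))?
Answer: 0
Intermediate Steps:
Function('l')(E) = Rational(-1, 4) (Function('l')(E) = Mul(Rational(-1, 8), 2) = Rational(-1, 4))
Function('W')(j, o) = Add(Mul(Rational(-1, 5), o), Mul(Rational(-1, 5), j, o)) (Function('W')(j, o) = Mul(Rational(-1, 5), Add(Mul(o, j), o)) = Mul(Rational(-1, 5), Add(Mul(j, o), o)) = Mul(Rational(-1, 5), Add(o, Mul(j, o))) = Add(Mul(Rational(-1, 5), o), Mul(Rational(-1, 5), j, o)))
Function('M')(v, X) = Add(Rational(-1, 4), Mul(Rational(-1, 5), X, Add(1, X))) (Function('M')(v, X) = Add(Mul(Rational(-1, 5), X, Add(1, X)), Rational(-1, 4)) = Add(Rational(-1, 4), Mul(Rational(-1, 5), X, Add(1, X))))
Function('Y')(A) = Pow(A, 3)
Mul(Mul(Function('M')(Add(2, Mul(-1, -4)), 3), 3), Function('Y')(Mul(3, 0))) = Mul(Mul(Add(Rational(-1, 4), Mul(Rational(-1, 5), 3, Add(1, 3))), 3), Pow(Mul(3, 0), 3)) = Mul(Mul(Add(Rational(-1, 4), Mul(Rational(-1, 5), 3, 4)), 3), Pow(0, 3)) = Mul(Mul(Add(Rational(-1, 4), Rational(-12, 5)), 3), 0) = Mul(Mul(Rational(-53, 20), 3), 0) = Mul(Rational(-159, 20), 0) = 0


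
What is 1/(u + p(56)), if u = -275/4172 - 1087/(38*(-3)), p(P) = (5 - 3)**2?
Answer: 237804/3203023 ≈ 0.074244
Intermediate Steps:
p(P) = 4 (p(P) = 2**2 = 4)
u = 2251807/237804 (u = -275*1/4172 - 1087/(-114) = -275/4172 - 1087*(-1/114) = -275/4172 + 1087/114 = 2251807/237804 ≈ 9.4692)
1/(u + p(56)) = 1/(2251807/237804 + 4) = 1/(3203023/237804) = 237804/3203023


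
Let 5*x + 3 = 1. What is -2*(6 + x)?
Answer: -56/5 ≈ -11.200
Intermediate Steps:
x = -⅖ (x = -⅗ + (⅕)*1 = -⅗ + ⅕ = -⅖ ≈ -0.40000)
-2*(6 + x) = -2*(6 - ⅖) = -2*28/5 = -56/5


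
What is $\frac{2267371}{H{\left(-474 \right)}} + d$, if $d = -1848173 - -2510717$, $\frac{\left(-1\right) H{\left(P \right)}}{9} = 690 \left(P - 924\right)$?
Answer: $\frac{5751931006891}{8681580} \approx 6.6254 \cdot 10^{5}$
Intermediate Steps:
$H{\left(P \right)} = 5738040 - 6210 P$ ($H{\left(P \right)} = - 9 \cdot 690 \left(P - 924\right) = - 9 \cdot 690 \left(-924 + P\right) = - 9 \left(-637560 + 690 P\right) = 5738040 - 6210 P$)
$d = 662544$ ($d = -1848173 + 2510717 = 662544$)
$\frac{2267371}{H{\left(-474 \right)}} + d = \frac{2267371}{5738040 - -2943540} + 662544 = \frac{2267371}{5738040 + 2943540} + 662544 = \frac{2267371}{8681580} + 662544 = \frac{5751931006891}{8681580}$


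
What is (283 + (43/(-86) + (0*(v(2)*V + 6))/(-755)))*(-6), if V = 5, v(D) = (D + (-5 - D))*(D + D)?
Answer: -1695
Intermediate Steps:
v(D) = -10*D
(283 + (43/(-86) + (0*(v(2)*V + 6))/(-755)))*(-6) = (283 + (43/(-86) + (0*(-10*2*5 + 6))/(-755)))*(-6) = (283 + (43*(-1/86) + (0*(-20*5 + 6))*(-1/755)))*(-6) = (283 + (-½ + (0*(-100 + 6))*(-1/755)))*(-6) = (283 + (-½ + (0*(-94))*(-1/755)))*(-6) = (283 + (-½ + 0*(-1/755)))*(-6) = (283 + (-½ + 0))*(-6) = (283 - ½)*(-6) = (565/2)*(-6) = -1695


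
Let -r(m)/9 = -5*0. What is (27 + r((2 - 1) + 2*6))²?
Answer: 729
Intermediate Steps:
r(m) = 0 (r(m) = -(-45)*0 = -9*0 = 0)
(27 + r((2 - 1) + 2*6))² = (27 + 0)² = 27² = 729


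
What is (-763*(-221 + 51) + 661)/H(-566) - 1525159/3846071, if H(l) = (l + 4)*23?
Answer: -521130327575/49714313746 ≈ -10.482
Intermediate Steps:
H(l) = 92 + 23*l (H(l) = (4 + l)*23 = 92 + 23*l)
(-763*(-221 + 51) + 661)/H(-566) - 1525159/3846071 = (-763*(-221 + 51) + 661)/(92 + 23*(-566)) - 1525159/3846071 = (-763*(-170) + 661)/(92 - 13018) - 1525159*1/3846071 = (129710 + 661)/(-12926) - 1525159/3846071 = 130371*(-1/12926) - 1525159/3846071 = -130371/12926 - 1525159/3846071 = -521130327575/49714313746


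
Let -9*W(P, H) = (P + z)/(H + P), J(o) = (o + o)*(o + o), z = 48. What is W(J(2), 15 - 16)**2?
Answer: 4096/18225 ≈ 0.22475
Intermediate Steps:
J(o) = 4*o**2 (J(o) = (2*o)*(2*o) = 4*o**2)
W(P, H) = -(48 + P)/(9*(H + P)) (W(P, H) = -(P + 48)/(9*(H + P)) = -(48 + P)/(9*(H + P)))
W(J(2), 15 - 16)**2 = ((-48 - 4*2**2)/(9*((15 - 16) + 4*2**2)))**2 = ((-48 - 4*4)/(9*(-1 + 4*4)))**2 = ((-48 - 1*16)/(9*(-1 + 16)))**2 = ((1/9)*(-48 - 16)/15)**2 = ((1/9)*(1/15)*(-64))**2 = (-64/135)**2 = 4096/18225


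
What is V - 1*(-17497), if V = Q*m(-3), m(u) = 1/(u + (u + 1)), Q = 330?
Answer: 17431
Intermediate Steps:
m(u) = 1/(1 + 2*u) (m(u) = 1/(u + (1 + u)) = 1/(1 + 2*u))
V = -66 (V = 330/(1 + 2*(-3)) = 330/(1 - 6) = 330/(-5) = 330*(-1/5) = -66)
V - 1*(-17497) = -66 - 1*(-17497) = -66 + 17497 = 17431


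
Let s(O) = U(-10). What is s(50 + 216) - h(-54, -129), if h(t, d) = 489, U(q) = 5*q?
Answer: -539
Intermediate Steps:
s(O) = -50 (s(O) = 5*(-10) = -50)
s(50 + 216) - h(-54, -129) = -50 - 1*489 = -50 - 489 = -539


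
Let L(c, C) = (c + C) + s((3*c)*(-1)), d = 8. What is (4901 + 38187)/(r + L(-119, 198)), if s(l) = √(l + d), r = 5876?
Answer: 12829452/1773083 - 10772*√365/8865415 ≈ 7.2125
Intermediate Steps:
s(l) = √(8 + l) (s(l) = √(l + 8) = √(8 + l))
L(c, C) = C + c + √(8 - 3*c) (L(c, C) = (c + C) + √(8 + (3*c)*(-1)) = (C + c) + √(8 - 3*c) = C + c + √(8 - 3*c))
(4901 + 38187)/(r + L(-119, 198)) = (4901 + 38187)/(5876 + (198 - 119 + √(8 - 3*(-119)))) = 43088/(5876 + (198 - 119 + √(8 + 357))) = 43088/(5876 + (198 - 119 + √365)) = 43088/(5876 + (79 + √365)) = 43088/(5955 + √365)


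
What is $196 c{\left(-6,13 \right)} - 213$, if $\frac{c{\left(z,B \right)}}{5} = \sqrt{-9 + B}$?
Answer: $1747$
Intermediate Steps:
$c{\left(z,B \right)} = 5 \sqrt{-9 + B}$
$196 c{\left(-6,13 \right)} - 213 = 196 \cdot 5 \sqrt{-9 + 13} - 213 = 196 \cdot 5 \sqrt{4} - 213 = 196 \cdot 5 \cdot 2 - 213 = 196 \cdot 10 - 213 = 1960 - 213 = 1747$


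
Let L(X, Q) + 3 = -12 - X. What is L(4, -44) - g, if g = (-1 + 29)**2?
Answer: -803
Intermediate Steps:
L(X, Q) = -15 - X (L(X, Q) = -3 + (-12 - X) = -15 - X)
g = 784 (g = 28**2 = 784)
L(4, -44) - g = (-15 - 1*4) - 1*784 = (-15 - 4) - 784 = -19 - 784 = -803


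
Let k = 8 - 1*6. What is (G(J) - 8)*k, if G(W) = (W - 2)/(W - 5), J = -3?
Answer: -59/4 ≈ -14.750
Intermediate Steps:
G(W) = (-2 + W)/(-5 + W)
k = 2 (k = 8 - 6 = 2)
(G(J) - 8)*k = ((-2 - 3)/(-5 - 3) - 8)*2 = (-5/(-8) - 8)*2 = (-⅛*(-5) - 8)*2 = (5/8 - 8)*2 = -59/8*2 = -59/4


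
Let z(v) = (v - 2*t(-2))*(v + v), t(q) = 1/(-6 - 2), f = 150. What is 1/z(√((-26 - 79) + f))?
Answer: 8/719 - 2*√5/10785 ≈ 0.010712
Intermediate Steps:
t(q) = -⅛ (t(q) = 1/(-8) = -⅛)
z(v) = 2*v*(¼ + v) (z(v) = (v - 2*(-⅛))*(v + v) = (v + ¼)*(2*v) = (¼ + v)*(2*v) = 2*v*(¼ + v))
1/z(√((-26 - 79) + f)) = 1/(√((-26 - 79) + 150)*(1 + 4*√((-26 - 79) + 150))/2) = 1/(√(-105 + 150)*(1 + 4*√(-105 + 150))/2) = 1/(√45*(1 + 4*√45)/2) = 1/((3*√5)*(1 + 4*(3*√5))/2) = 1/((3*√5)*(1 + 12*√5)/2) = 1/(3*√5*(1 + 12*√5)/2) = 2*√5/(15*(1 + 12*√5))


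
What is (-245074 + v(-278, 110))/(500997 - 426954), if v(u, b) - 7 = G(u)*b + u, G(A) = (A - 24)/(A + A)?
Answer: -34094650/10291977 ≈ -3.3127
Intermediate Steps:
G(A) = (-24 + A)/(2*A) (G(A) = (-24 + A)/((2*A)) = (-24 + A)*(1/(2*A)) = (-24 + A)/(2*A))
v(u, b) = 7 + u + b*(-24 + u)/(2*u) (v(u, b) = 7 + (((-24 + u)/(2*u))*b + u) = 7 + (b*(-24 + u)/(2*u) + u) = 7 + (u + b*(-24 + u)/(2*u)) = 7 + u + b*(-24 + u)/(2*u))
(-245074 + v(-278, 110))/(500997 - 426954) = (-245074 + (7 - 278 + (½)*110 - 12*110/(-278)))/(500997 - 426954) = (-245074 + (7 - 278 + 55 - 12*110*(-1/278)))/74043 = (-245074 + (7 - 278 + 55 + 660/139))*(1/74043) = (-245074 - 29364/139)*(1/74043) = -34094650/139*1/74043 = -34094650/10291977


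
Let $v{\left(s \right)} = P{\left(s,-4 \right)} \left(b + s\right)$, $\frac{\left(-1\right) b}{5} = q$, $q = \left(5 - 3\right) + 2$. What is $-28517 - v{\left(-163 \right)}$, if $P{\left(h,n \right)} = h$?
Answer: $-58346$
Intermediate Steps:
$q = 4$ ($q = 2 + 2 = 4$)
$b = -20$ ($b = \left(-5\right) 4 = -20$)
$v{\left(s \right)} = s \left(-20 + s\right)$
$-28517 - v{\left(-163 \right)} = -28517 - - 163 \left(-20 - 163\right) = -28517 - \left(-163\right) \left(-183\right) = -28517 - 29829 = -58346$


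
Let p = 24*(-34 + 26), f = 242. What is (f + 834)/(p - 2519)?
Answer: -1076/2711 ≈ -0.39690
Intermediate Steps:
p = -192 (p = 24*(-8) = -192)
(f + 834)/(p - 2519) = (242 + 834)/(-192 - 2519) = 1076/(-2711) = 1076*(-1/2711) = -1076/2711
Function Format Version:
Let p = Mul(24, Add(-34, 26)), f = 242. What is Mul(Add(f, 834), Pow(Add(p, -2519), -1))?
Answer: Rational(-1076, 2711) ≈ -0.39690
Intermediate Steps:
p = -192 (p = Mul(24, -8) = -192)
Mul(Add(f, 834), Pow(Add(p, -2519), -1)) = Mul(Add(242, 834), Pow(Add(-192, -2519), -1)) = Mul(1076, Pow(-2711, -1)) = Mul(1076, Rational(-1, 2711)) = Rational(-1076, 2711)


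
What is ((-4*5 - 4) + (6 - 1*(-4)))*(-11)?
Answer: 154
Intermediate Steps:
((-4*5 - 4) + (6 - 1*(-4)))*(-11) = ((-20 - 4) + (6 + 4))*(-11) = (-24 + 10)*(-11) = -14*(-11) = 154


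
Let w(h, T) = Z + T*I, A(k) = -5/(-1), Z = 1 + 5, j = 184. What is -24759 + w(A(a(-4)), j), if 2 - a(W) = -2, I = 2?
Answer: -24385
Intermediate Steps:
a(W) = 4 (a(W) = 2 - 1*(-2) = 2 + 2 = 4)
Z = 6
A(k) = 5 (A(k) = -5*(-1) = 5)
w(h, T) = 6 + 2*T (w(h, T) = 6 + T*2 = 6 + 2*T)
-24759 + w(A(a(-4)), j) = -24759 + (6 + 2*184) = -24759 + (6 + 368) = -24759 + 374 = -24385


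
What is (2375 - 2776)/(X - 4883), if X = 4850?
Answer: 401/33 ≈ 12.152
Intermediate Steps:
(2375 - 2776)/(X - 4883) = (2375 - 2776)/(4850 - 4883) = -401/(-33) = -401*(-1/33) = 401/33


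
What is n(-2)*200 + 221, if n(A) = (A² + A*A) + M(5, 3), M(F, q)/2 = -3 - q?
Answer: -579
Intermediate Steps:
M(F, q) = -6 - 2*q (M(F, q) = 2*(-3 - q) = -6 - 2*q)
n(A) = -12 + 2*A² (n(A) = (A² + A*A) + (-6 - 2*3) = (A² + A²) + (-6 - 6) = 2*A² - 12 = -12 + 2*A²)
n(-2)*200 + 221 = (-12 + 2*(-2)²)*200 + 221 = (-12 + 2*4)*200 + 221 = (-12 + 8)*200 + 221 = -4*200 + 221 = -800 + 221 = -579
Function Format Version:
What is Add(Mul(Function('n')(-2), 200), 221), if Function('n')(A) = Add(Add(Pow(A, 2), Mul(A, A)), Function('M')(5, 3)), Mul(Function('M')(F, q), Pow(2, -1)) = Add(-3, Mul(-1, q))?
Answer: -579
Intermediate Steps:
Function('M')(F, q) = Add(-6, Mul(-2, q)) (Function('M')(F, q) = Mul(2, Add(-3, Mul(-1, q))) = Add(-6, Mul(-2, q)))
Function('n')(A) = Add(-12, Mul(2, Pow(A, 2))) (Function('n')(A) = Add(Add(Pow(A, 2), Mul(A, A)), Add(-6, Mul(-2, 3))) = Add(Add(Pow(A, 2), Pow(A, 2)), Add(-6, -6)) = Add(Mul(2, Pow(A, 2)), -12) = Add(-12, Mul(2, Pow(A, 2))))
Add(Mul(Function('n')(-2), 200), 221) = Add(Mul(Add(-12, Mul(2, Pow(-2, 2))), 200), 221) = Add(Mul(Add(-12, Mul(2, 4)), 200), 221) = Add(Mul(Add(-12, 8), 200), 221) = Add(Mul(-4, 200), 221) = Add(-800, 221) = -579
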